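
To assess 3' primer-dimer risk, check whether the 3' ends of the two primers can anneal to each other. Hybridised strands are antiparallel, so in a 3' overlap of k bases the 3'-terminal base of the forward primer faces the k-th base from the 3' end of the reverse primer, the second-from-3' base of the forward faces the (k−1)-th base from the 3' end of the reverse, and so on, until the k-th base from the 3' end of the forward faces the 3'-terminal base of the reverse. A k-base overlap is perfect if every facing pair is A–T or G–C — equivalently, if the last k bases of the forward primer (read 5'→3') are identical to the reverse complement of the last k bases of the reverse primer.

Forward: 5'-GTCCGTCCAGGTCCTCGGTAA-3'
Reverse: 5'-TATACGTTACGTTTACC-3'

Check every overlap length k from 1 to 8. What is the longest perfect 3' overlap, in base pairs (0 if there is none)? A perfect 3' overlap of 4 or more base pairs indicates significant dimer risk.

Longest perfect overlap: 5 complementary base pairs; significant dimer risk (threshold 4).

Last 8 bases (5'→3') — forward …CTCGGTAA, reverse …CGTTTACC.
Reverse complement of the reverse primer's last 8 bases: GGTAAACG; its first k bases are the reverse complement of the reverse primer's last k bases, so a perfect k-base overlap needs the forward primer's last k bases to equal them.
Comparing (forward last k vs required): k=1: A vs G ✗; k=2: AA vs GG ✗; k=3: TAA vs GGT ✗; k=4: GTAA vs GGTA ✗; k=5: GGTAA vs GGTAA ✓; k=6: CGGTAA vs GGTAAA ✗; k=7: TCGGTAA vs GGTAAAC ✗; k=8: CTCGGTAA vs GGTAAACG ✗.
Only k = 5 is perfect, so the longest perfect 3' overlap is 5.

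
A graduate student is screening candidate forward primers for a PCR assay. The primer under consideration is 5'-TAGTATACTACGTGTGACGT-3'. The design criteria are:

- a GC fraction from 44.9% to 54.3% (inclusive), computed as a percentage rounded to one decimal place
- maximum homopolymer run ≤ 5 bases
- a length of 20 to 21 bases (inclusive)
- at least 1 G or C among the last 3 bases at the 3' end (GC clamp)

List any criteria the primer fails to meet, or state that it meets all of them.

Fails: GC content.

Base counts: A=5, T=7, G=5, C=3 (length 20).
GC content: GC 8/20 = 40.0%, outside 44.9–54.3% ✗
homopolymer run: longest run = 1 ✓
length: length 20 ✓
GC clamp: 3' end CGT has 2 G/C ✓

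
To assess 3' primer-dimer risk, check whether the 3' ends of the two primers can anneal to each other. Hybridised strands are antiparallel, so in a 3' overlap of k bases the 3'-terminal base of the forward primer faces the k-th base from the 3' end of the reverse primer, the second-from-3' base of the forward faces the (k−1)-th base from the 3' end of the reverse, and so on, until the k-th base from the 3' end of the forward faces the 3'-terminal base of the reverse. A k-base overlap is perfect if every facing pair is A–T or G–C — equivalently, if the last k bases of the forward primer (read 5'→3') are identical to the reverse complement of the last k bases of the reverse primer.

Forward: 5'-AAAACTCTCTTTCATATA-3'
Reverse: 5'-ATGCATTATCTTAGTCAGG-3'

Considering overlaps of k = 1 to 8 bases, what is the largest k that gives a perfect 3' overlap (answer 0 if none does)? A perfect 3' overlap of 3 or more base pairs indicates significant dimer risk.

Last 8 bases (5'→3') — forward …TTCATATA, reverse …TAGTCAGG.
Reverse complement of the reverse primer's last 8 bases: CCTGACTA; its first k bases are the reverse complement of the reverse primer's last k bases, so a perfect k-base overlap needs the forward primer's last k bases to equal them.
Comparing (forward last k vs required): k=1: A vs C ✗; k=2: TA vs CC ✗; k=3: ATA vs CCT ✗; k=4: TATA vs CCTG ✗; k=5: ATATA vs CCTGA ✗; k=6: CATATA vs CCTGAC ✗; k=7: TCATATA vs CCTGACT ✗; k=8: TTCATATA vs CCTGACTA ✗.
No overlap length from 1 to 8 is perfect, so the longest perfect 3' overlap is 0.

Longest perfect overlap: 0 complementary base pairs; below the dimer-risk threshold (threshold 3).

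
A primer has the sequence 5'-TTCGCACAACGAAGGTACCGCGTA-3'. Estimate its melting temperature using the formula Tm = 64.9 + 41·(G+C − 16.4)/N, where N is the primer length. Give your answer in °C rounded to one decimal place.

59.1°C

Base counts: A=7, T=4, G=6, C=7; G+C = 13, N = 24.
Tm = 64.9 + 41·(13 − 16.4)/24 = 64.9 + -139.40/24 = 59.1°C.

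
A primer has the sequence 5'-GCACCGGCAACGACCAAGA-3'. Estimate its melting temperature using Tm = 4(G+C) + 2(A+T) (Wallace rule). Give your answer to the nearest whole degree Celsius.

62°C

Base counts: A=7, T=0, G=5, C=7 (length 19).
Tm = 2·(7+0) + 4·(5+7) = 2·7 + 4·12 = 14 + 48 = 62°C.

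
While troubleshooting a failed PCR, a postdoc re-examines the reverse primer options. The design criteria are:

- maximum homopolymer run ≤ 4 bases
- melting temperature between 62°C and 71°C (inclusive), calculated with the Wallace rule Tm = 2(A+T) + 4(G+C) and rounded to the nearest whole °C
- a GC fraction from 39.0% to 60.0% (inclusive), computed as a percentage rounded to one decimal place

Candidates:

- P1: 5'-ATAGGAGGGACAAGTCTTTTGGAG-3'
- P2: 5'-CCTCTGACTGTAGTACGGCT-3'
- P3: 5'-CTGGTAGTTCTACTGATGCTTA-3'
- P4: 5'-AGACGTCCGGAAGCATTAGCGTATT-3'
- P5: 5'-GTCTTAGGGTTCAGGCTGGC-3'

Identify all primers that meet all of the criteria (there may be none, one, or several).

P1 (24 nt, A=7 T=6 G=9 C=2): longest run = 4 ✓; Tm = 2·13 + 4·11 = 70°C ✓; GC 11/24 = 45.8% ✓ — passes.
P2 (20 nt, A=3 T=6 G=5 C=6): longest run = 2 ✓; Tm = 2·9 + 4·11 = 62°C ✓; GC 11/20 = 55.0% ✓ — passes.
P3 (22 nt, A=4 T=9 G=5 C=4): longest run = 2 ✓; Tm = 2·13 + 4·9 = 62°C ✓; GC 9/22 = 40.9% ✓ — passes.
P4 (25 nt, A=7 T=6 G=7 C=5): longest run = 2 ✓; Tm = 2·13 + 4·12 = 74°C, outside 62–71°C ✗; GC 12/25 = 48.0% ✓ — fails.
P5 (20 nt, A=2 T=6 G=8 C=4): longest run = 3 ✓; Tm = 2·8 + 4·12 = 64°C ✓; GC 12/20 = 60.0% ✓ — passes.

P1, P2, P3 and P5.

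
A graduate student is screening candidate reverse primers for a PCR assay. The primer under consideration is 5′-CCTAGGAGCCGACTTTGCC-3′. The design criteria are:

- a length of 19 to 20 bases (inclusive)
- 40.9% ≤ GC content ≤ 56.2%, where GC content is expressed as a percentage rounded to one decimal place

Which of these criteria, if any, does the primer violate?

Fails: GC content.

Base counts: A=3, T=4, G=5, C=7 (length 19).
length: length 19 ✓
GC content: GC 12/19 = 63.2%, outside 40.9–56.2% ✗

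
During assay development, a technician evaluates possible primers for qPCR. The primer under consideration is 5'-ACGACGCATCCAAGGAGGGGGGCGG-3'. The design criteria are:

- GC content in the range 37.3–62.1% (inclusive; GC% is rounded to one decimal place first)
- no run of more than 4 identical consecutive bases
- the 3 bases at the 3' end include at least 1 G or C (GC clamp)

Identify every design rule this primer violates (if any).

Fails: GC content, homopolymer run.

Base counts: A=6, T=1, G=12, C=6 (length 25).
GC content: GC 18/25 = 72.0%, outside 37.3–62.1% ✗
homopolymer run: longest run = 6, exceeds 4 ✗
GC clamp: 3' end CGG has 3 G/C ✓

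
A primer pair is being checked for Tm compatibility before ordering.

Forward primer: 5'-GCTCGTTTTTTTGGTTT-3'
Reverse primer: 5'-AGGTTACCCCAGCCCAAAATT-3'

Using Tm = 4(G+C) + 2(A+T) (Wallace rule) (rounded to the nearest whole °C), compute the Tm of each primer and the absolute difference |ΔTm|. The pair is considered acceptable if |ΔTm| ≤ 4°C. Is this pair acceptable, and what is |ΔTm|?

Forward: A=0 T=11 G=4 C=2 → Tm = 2·11 + 4·6 = 46°C.
Reverse: A=7 T=4 G=3 C=7 → Tm = 2·11 + 4·10 = 62°C.
|ΔTm| = |46 − 62| = 16°C, > 4°C.

|ΔTm| = 16°C; the pair is not acceptable.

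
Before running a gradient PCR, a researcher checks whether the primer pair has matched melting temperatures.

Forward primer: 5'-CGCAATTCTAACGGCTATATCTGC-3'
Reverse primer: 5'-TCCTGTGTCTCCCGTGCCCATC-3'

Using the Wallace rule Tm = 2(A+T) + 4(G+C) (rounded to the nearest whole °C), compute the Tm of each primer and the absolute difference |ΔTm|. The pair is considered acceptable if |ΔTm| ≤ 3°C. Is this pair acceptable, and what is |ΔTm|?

|ΔTm| = 2°C; the pair is acceptable.

Forward: A=6 T=7 G=4 C=7 → Tm = 2·13 + 4·11 = 70°C.
Reverse: A=1 T=7 G=4 C=10 → Tm = 2·8 + 4·14 = 72°C.
|ΔTm| = |70 − 72| = 2°C, ≤ 3°C.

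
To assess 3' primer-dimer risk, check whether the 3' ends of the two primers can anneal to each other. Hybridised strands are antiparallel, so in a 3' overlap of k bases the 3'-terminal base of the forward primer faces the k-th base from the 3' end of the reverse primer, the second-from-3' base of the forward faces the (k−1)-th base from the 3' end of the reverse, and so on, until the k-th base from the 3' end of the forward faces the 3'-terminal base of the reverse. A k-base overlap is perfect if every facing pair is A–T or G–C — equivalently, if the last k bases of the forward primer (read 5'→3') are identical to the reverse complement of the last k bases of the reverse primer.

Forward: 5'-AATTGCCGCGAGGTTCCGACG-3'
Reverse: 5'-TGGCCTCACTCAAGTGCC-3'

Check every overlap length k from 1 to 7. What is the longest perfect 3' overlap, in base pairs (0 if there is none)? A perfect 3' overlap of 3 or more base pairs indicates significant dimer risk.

Longest perfect overlap: 1 complementary base pair; below the dimer-risk threshold (threshold 3).

Last 7 bases (5'→3') — forward …TCCGACG, reverse …AAGTGCC.
Reverse complement of the reverse primer's last 7 bases: GGCACTT; its first k bases are the reverse complement of the reverse primer's last k bases, so a perfect k-base overlap needs the forward primer's last k bases to equal them.
Comparing (forward last k vs required): k=1: G vs G ✓; k=2: CG vs GG ✗; k=3: ACG vs GGC ✗; k=4: GACG vs GGCA ✗; k=5: CGACG vs GGCAC ✗; k=6: CCGACG vs GGCACT ✗; k=7: TCCGACG vs GGCACTT ✗.
Only k = 1 is perfect, so the longest perfect 3' overlap is 1.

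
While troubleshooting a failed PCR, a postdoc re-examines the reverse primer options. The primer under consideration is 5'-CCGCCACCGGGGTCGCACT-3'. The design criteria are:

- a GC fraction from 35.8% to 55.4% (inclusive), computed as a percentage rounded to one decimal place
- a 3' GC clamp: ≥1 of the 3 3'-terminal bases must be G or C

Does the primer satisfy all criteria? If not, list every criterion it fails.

Base counts: A=2, T=2, G=6, C=9 (length 19).
GC content: GC 15/19 = 78.9%, outside 35.8–55.4% ✗
GC clamp: 3' end ACT has 1 G/C ✓

Fails: GC content.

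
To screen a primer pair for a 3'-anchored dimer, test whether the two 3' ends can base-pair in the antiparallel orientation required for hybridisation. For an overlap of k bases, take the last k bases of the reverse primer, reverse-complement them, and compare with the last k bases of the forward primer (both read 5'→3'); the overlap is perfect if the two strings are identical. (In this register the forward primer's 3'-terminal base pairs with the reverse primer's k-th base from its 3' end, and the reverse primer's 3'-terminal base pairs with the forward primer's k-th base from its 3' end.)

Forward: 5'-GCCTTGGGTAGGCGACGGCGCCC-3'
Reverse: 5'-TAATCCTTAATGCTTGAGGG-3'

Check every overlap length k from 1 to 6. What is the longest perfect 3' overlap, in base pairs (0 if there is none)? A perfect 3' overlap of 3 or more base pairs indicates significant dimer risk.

Last 6 bases (5'→3') — forward …GCGCCC, reverse …TGAGGG.
Reverse complement of the reverse primer's last 6 bases: CCCTCA; its first k bases are the reverse complement of the reverse primer's last k bases, so a perfect k-base overlap needs the forward primer's last k bases to equal them.
Comparing (forward last k vs required): k=1: C vs C ✓; k=2: CC vs CC ✓; k=3: CCC vs CCC ✓; k=4: GCCC vs CCCT ✗; k=5: CGCCC vs CCCTC ✗; k=6: GCGCCC vs CCCTCA ✗.
Perfect overlaps at k = 1, 2, 3; the largest is 3.

Longest perfect overlap: 3 complementary base pairs; significant dimer risk (threshold 3).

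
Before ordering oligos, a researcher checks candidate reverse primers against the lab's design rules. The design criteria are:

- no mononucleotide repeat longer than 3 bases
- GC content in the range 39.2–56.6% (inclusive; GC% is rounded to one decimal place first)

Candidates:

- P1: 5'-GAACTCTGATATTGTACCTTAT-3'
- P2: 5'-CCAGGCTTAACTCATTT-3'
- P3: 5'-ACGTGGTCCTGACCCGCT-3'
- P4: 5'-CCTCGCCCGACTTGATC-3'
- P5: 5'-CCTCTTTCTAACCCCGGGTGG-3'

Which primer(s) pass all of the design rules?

P2 only.

P1 (22 nt, A=6 T=9 G=3 C=4): longest run = 2 ✓; GC 7/22 = 31.8%, outside 39.2–56.6% ✗ — fails.
P2 (17 nt, A=4 T=6 G=2 C=5): longest run = 3 ✓; GC 7/17 = 41.2% ✓ — passes.
P3 (18 nt, A=2 T=4 G=5 C=7): longest run = 3 ✓; GC 12/18 = 66.7%, outside 39.2–56.6% ✗ — fails.
P4 (17 nt, A=2 T=4 G=3 C=8): longest run = 3 ✓; GC 11/17 = 64.7%, outside 39.2–56.6% ✗ — fails.
P5 (21 nt, A=2 T=6 G=5 C=8): longest run = 4, exceeds 3 ✗; GC 13/21 = 61.9%, outside 39.2–56.6% ✗ — fails.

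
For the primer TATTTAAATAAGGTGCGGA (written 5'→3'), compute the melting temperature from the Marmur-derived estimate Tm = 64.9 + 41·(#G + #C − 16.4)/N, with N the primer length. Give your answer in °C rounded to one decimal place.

Base counts: A=7, T=6, G=5, C=1; G+C = 6, N = 19.
Tm = 64.9 + 41·(6 − 16.4)/19 = 64.9 + -426.40/19 = 42.5°C.

42.5°C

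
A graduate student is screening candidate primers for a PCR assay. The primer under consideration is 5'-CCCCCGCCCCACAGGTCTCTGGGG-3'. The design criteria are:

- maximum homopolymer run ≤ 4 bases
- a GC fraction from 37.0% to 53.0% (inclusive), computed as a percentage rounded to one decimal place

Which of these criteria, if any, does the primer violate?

Fails: homopolymer run, GC content.

Base counts: A=2, T=3, G=7, C=12 (length 24).
homopolymer run: longest run = 5, exceeds 4 ✗
GC content: GC 19/24 = 79.2%, outside 37.0–53.0% ✗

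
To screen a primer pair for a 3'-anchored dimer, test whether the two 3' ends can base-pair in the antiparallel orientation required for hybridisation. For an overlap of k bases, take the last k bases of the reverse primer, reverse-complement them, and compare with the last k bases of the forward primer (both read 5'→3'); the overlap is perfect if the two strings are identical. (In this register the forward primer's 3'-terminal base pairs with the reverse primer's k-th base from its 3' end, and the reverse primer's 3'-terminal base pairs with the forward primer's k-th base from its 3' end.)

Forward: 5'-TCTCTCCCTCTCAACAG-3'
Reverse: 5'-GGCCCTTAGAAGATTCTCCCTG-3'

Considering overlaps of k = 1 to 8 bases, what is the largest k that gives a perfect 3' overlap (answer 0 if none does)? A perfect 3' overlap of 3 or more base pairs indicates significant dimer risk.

Longest perfect overlap: 3 complementary base pairs; significant dimer risk (threshold 3).

Last 8 bases (5'→3') — forward …CTCAACAG, reverse …TCTCCCTG.
Reverse complement of the reverse primer's last 8 bases: CAGGGAGA; its first k bases are the reverse complement of the reverse primer's last k bases, so a perfect k-base overlap needs the forward primer's last k bases to equal them.
Comparing (forward last k vs required): k=1: G vs C ✗; k=2: AG vs CA ✗; k=3: CAG vs CAG ✓; k=4: ACAG vs CAGG ✗; k=5: AACAG vs CAGGG ✗; k=6: CAACAG vs CAGGGA ✗; k=7: TCAACAG vs CAGGGAG ✗; k=8: CTCAACAG vs CAGGGAGA ✗.
Only k = 3 is perfect, so the longest perfect 3' overlap is 3.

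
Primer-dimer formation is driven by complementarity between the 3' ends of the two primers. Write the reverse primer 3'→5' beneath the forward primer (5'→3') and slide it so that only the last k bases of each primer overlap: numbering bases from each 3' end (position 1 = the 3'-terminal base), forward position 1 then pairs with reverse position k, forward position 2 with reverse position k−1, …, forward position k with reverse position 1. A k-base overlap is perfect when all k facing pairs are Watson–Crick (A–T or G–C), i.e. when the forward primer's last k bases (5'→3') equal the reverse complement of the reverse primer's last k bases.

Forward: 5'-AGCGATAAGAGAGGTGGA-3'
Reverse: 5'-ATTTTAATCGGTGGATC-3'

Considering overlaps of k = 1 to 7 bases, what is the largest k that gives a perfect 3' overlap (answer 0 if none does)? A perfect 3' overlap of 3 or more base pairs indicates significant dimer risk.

Longest perfect overlap: 2 complementary base pairs; below the dimer-risk threshold (threshold 3).

Last 7 bases (5'→3') — forward …AGGTGGA, reverse …GTGGATC.
Reverse complement of the reverse primer's last 7 bases: GATCCAC; its first k bases are the reverse complement of the reverse primer's last k bases, so a perfect k-base overlap needs the forward primer's last k bases to equal them.
Comparing (forward last k vs required): k=1: A vs G ✗; k=2: GA vs GA ✓; k=3: GGA vs GAT ✗; k=4: TGGA vs GATC ✗; k=5: GTGGA vs GATCC ✗; k=6: GGTGGA vs GATCCA ✗; k=7: AGGTGGA vs GATCCAC ✗.
Only k = 2 is perfect, so the longest perfect 3' overlap is 2.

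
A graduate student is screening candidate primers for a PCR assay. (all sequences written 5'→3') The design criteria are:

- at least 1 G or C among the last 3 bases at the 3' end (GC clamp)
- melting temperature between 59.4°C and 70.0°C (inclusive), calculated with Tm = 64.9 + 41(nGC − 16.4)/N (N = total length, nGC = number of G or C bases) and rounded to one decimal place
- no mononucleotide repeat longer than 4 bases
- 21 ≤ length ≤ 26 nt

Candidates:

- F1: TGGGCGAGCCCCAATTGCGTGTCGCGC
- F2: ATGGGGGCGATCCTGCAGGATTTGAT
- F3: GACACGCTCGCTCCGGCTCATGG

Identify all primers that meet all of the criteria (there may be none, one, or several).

F1 (27 nt, A=3 T=5 G=10 C=9): 3' end CGC has 3 G/C ✓; Tm = 64.9 + 41·(19 − 16.4)/27 = 68.8°C ✓; longest run = 4 ✓; length 27, outside 21–26 ✗ — fails.
F2 (26 nt, A=5 T=7 G=10 C=4): 3' end GAT has 1 G/C ✓; Tm = 64.9 + 41·(14 − 16.4)/26 = 61.1°C ✓; longest run = 5, exceeds 4 ✗; length 26 ✓ — fails.
F3 (23 nt, A=3 T=4 G=7 C=9): 3' end TGG has 2 G/C ✓; Tm = 64.9 + 41·(16 − 16.4)/23 = 64.2°C ✓; longest run = 2 ✓; length 23 ✓ — passes.

F3 only.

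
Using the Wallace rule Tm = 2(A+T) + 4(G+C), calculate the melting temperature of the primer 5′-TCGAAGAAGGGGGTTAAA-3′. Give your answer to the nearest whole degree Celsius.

Base counts: A=7, T=3, G=7, C=1 (length 18).
Tm = 2·(7+3) + 4·(7+1) = 2·10 + 4·8 = 20 + 32 = 52°C.

52°C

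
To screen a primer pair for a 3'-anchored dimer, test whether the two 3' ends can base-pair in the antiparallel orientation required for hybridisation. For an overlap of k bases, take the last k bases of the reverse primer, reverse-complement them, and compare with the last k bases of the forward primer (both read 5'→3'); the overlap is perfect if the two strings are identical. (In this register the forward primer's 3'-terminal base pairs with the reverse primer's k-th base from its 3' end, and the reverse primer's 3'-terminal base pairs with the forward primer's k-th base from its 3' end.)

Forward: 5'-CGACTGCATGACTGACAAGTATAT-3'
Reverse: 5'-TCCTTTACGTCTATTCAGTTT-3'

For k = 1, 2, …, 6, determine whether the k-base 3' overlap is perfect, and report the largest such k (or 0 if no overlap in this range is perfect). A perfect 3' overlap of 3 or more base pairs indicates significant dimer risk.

Longest perfect overlap: 0 complementary base pairs; below the dimer-risk threshold (threshold 3).

Last 6 bases (5'→3') — forward …GTATAT, reverse …CAGTTT.
Reverse complement of the reverse primer's last 6 bases: AAACTG; its first k bases are the reverse complement of the reverse primer's last k bases, so a perfect k-base overlap needs the forward primer's last k bases to equal them.
Comparing (forward last k vs required): k=1: T vs A ✗; k=2: AT vs AA ✗; k=3: TAT vs AAA ✗; k=4: ATAT vs AAAC ✗; k=5: TATAT vs AAACT ✗; k=6: GTATAT vs AAACTG ✗.
No overlap length from 1 to 6 is perfect, so the longest perfect 3' overlap is 0.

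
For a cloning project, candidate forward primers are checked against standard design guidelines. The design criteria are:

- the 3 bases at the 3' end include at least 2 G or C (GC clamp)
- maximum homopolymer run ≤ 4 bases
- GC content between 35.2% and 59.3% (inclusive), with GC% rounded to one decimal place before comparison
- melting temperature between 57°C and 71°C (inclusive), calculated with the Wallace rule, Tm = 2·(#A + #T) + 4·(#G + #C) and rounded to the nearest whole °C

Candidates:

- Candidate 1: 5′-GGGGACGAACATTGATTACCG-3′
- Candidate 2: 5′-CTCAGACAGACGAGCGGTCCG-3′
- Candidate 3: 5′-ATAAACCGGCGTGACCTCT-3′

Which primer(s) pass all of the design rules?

Candidate 1 (21 nt, A=6 T=4 G=7 C=4): 3' end CCG has 3 G/C ✓; longest run = 4 ✓; GC 11/21 = 52.4% ✓; Tm = 2·10 + 4·11 = 64°C ✓ — passes.
Candidate 2 (21 nt, A=5 T=2 G=7 C=7): 3' end CCG has 3 G/C ✓; longest run = 2 ✓; GC 14/21 = 66.7%, outside 35.2–59.3% ✗; Tm = 2·7 + 4·14 = 70°C ✓ — fails.
Candidate 3 (19 nt, A=5 T=4 G=4 C=6): 3' end TCT has 1 G/C, need ≥2 ✗; longest run = 3 ✓; GC 10/19 = 52.6% ✓; Tm = 2·9 + 4·10 = 58°C ✓ — fails.

Candidate 1 only.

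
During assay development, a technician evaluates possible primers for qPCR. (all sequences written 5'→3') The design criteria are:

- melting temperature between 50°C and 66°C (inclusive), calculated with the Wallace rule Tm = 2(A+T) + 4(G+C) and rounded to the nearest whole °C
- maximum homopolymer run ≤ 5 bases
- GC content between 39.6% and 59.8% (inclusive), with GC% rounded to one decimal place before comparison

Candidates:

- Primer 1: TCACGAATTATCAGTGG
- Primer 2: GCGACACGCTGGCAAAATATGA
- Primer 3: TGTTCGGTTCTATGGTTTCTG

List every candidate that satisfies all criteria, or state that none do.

Primer 1 (17 nt, A=5 T=5 G=4 C=3): Tm = 2·10 + 4·7 = 48°C, outside 50–66°C ✗; longest run = 2 ✓; GC 7/17 = 41.2% ✓ — fails.
Primer 2 (22 nt, A=8 T=3 G=6 C=5): Tm = 2·11 + 4·11 = 66°C ✓; longest run = 4 ✓; GC 11/22 = 50.0% ✓ — passes.
Primer 3 (21 nt, A=1 T=11 G=6 C=3): Tm = 2·12 + 4·9 = 60°C ✓; longest run = 3 ✓; GC 9/21 = 42.9% ✓ — passes.

Primer 2 and Primer 3.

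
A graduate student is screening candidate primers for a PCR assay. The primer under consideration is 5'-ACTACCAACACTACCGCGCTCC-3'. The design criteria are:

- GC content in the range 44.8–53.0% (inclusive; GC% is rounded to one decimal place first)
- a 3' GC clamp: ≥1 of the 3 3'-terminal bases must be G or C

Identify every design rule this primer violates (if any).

Fails: GC content.

Base counts: A=6, T=3, G=2, C=11 (length 22).
GC content: GC 13/22 = 59.1%, outside 44.8–53.0% ✗
GC clamp: 3' end TCC has 2 G/C ✓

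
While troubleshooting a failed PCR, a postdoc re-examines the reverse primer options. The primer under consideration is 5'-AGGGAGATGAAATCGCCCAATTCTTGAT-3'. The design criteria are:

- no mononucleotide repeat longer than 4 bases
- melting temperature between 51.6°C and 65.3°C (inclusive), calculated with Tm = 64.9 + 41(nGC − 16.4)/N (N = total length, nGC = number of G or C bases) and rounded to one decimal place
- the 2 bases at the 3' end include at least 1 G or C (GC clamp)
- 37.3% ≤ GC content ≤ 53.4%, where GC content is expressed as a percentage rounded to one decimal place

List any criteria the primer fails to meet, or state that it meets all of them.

Fails: GC clamp.

Base counts: A=9, T=7, G=7, C=5 (length 28).
homopolymer run: longest run = 3 ✓
Tm: Tm = 64.9 + 41·(12 − 16.4)/28 = 58.5°C ✓
GC clamp: 3' end AT has 0 G/C, need ≥1 ✗
GC content: GC 12/28 = 42.9% ✓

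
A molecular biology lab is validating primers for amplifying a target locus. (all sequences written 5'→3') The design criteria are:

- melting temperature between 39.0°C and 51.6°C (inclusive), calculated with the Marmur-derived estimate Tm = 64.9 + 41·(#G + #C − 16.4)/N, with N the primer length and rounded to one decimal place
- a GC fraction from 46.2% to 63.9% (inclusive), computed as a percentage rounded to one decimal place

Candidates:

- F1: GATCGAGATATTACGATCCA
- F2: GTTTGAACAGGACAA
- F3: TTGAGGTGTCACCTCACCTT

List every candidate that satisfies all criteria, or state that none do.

None of the candidates satisfy all criteria.

F1 (20 nt, A=7 T=5 G=4 C=4): Tm = 64.9 + 41·(8 − 16.4)/20 = 47.7°C ✓; GC 8/20 = 40.0%, outside 46.2–63.9% ✗ — fails.
F2 (15 nt, A=6 T=3 G=4 C=2): Tm = 64.9 + 41·(6 − 16.4)/15 = 36.5°C, outside 39.0–51.6°C ✗; GC 6/15 = 40.0%, outside 46.2–63.9% ✗ — fails.
F3 (20 nt, A=3 T=7 G=4 C=6): Tm = 64.9 + 41·(10 − 16.4)/20 = 51.8°C, outside 39.0–51.6°C ✗; GC 10/20 = 50.0% ✓ — fails.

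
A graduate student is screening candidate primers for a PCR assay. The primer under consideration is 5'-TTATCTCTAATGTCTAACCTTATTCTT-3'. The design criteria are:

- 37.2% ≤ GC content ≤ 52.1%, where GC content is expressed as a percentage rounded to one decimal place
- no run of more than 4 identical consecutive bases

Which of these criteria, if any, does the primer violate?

Fails: GC content.

Base counts: A=6, T=14, G=1, C=6 (length 27).
GC content: GC 7/27 = 25.9%, outside 37.2–52.1% ✗
homopolymer run: longest run = 2 ✓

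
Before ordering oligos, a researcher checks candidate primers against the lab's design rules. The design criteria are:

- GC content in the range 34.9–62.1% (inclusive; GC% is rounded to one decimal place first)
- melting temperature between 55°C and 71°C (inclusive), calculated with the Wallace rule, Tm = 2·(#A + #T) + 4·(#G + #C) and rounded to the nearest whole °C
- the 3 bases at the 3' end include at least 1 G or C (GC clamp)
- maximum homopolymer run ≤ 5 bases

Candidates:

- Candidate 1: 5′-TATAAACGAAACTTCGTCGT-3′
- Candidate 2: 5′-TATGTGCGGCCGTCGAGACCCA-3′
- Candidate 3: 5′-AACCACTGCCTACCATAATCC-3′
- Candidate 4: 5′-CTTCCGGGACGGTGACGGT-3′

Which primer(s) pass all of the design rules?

Candidate 1 (20 nt, A=7 T=6 G=3 C=4): GC 7/20 = 35.0% ✓; Tm = 2·13 + 4·7 = 54°C, outside 55–71°C ✗; 3' end CGT has 2 G/C ✓; longest run = 3 ✓ — fails.
Candidate 2 (22 nt, A=4 T=4 G=7 C=7): GC 14/22 = 63.6%, outside 34.9–62.1% ✗; Tm = 2·8 + 4·14 = 72°C, outside 55–71°C ✗; 3' end CCA has 2 G/C ✓; longest run = 3 ✓ — fails.
Candidate 3 (21 nt, A=7 T=4 G=1 C=9): GC 10/21 = 47.6% ✓; Tm = 2·11 + 4·10 = 62°C ✓; 3' end TCC has 2 G/C ✓; longest run = 2 ✓ — passes.
Candidate 4 (19 nt, A=2 T=4 G=8 C=5): GC 13/19 = 68.4%, outside 34.9–62.1% ✗; Tm = 2·6 + 4·13 = 64°C ✓; 3' end GGT has 2 G/C ✓; longest run = 3 ✓ — fails.

Candidate 3 only.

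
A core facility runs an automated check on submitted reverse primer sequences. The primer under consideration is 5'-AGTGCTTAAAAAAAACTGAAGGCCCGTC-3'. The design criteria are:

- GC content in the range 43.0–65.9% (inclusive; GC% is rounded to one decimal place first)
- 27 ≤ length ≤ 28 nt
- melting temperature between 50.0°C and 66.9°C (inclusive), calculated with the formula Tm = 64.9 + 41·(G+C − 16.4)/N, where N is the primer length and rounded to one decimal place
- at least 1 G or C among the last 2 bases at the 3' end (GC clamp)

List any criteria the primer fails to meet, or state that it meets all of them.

Base counts: A=11, T=5, G=6, C=6 (length 28).
GC content: GC 12/28 = 42.9%, outside 43.0–65.9% ✗
length: length 28 ✓
Tm: Tm = 64.9 + 41·(12 − 16.4)/28 = 58.5°C ✓
GC clamp: 3' end TC has 1 G/C ✓

Fails: GC content.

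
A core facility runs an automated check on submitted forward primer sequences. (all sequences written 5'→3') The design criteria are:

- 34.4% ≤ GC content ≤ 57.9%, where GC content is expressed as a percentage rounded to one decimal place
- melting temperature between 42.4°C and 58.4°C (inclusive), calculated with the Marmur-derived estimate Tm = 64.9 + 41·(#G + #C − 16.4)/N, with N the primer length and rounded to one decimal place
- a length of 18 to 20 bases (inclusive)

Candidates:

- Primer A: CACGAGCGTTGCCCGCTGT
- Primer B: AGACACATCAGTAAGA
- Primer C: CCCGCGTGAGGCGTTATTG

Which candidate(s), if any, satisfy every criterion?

None of the candidates satisfy all criteria.

Primer A (19 nt, A=2 T=4 G=6 C=7): GC 13/19 = 68.4%, outside 34.4–57.9% ✗; Tm = 64.9 + 41·(13 − 16.4)/19 = 57.6°C ✓; length 19 ✓ — fails.
Primer B (16 nt, A=8 T=2 G=3 C=3): GC 6/16 = 37.5% ✓; Tm = 64.9 + 41·(6 − 16.4)/16 = 38.3°C, outside 42.4–58.4°C ✗; length 16, outside 18–20 ✗ — fails.
Primer C (19 nt, A=2 T=5 G=7 C=5): GC 12/19 = 63.2%, outside 34.4–57.9% ✗; Tm = 64.9 + 41·(12 − 16.4)/19 = 55.4°C ✓; length 19 ✓ — fails.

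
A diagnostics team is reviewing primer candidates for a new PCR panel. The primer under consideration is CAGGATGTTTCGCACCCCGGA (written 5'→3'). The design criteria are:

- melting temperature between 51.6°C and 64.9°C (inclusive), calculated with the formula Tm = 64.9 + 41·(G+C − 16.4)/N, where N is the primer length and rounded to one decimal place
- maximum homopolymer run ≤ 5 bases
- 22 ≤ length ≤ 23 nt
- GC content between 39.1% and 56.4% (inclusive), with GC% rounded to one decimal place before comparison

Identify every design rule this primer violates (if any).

Base counts: A=4, T=4, G=6, C=7 (length 21).
Tm: Tm = 64.9 + 41·(13 − 16.4)/21 = 58.3°C ✓
homopolymer run: longest run = 4 ✓
length: length 21, outside 22–23 ✗
GC content: GC 13/21 = 61.9%, outside 39.1–56.4% ✗

Fails: length, GC content.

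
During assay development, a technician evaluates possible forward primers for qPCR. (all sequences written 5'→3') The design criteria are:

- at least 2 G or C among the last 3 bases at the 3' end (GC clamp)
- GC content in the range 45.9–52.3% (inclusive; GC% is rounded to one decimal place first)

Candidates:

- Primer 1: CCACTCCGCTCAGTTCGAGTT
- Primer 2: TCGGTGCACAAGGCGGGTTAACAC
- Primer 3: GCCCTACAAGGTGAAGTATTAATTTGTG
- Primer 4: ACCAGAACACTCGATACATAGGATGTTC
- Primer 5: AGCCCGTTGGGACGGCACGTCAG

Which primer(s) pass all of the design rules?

None of the candidates satisfy all criteria.

Primer 1 (21 nt, A=3 T=6 G=4 C=8): 3' end GTT has 1 G/C, need ≥2 ✗; GC 12/21 = 57.1%, outside 45.9–52.3% ✗ — fails.
Primer 2 (24 nt, A=6 T=4 G=8 C=6): 3' end CAC has 2 G/C ✓; GC 14/24 = 58.3%, outside 45.9–52.3% ✗ — fails.
Primer 3 (28 nt, A=8 T=9 G=7 C=4): 3' end GTG has 2 G/C ✓; GC 11/28 = 39.3%, outside 45.9–52.3% ✗ — fails.
Primer 4 (28 nt, A=10 T=6 G=5 C=7): 3' end TTC has 1 G/C, need ≥2 ✗; GC 12/28 = 42.9%, outside 45.9–52.3% ✗ — fails.
Primer 5 (23 nt, A=4 T=3 G=9 C=7): 3' end CAG has 2 G/C ✓; GC 16/23 = 69.6%, outside 45.9–52.3% ✗ — fails.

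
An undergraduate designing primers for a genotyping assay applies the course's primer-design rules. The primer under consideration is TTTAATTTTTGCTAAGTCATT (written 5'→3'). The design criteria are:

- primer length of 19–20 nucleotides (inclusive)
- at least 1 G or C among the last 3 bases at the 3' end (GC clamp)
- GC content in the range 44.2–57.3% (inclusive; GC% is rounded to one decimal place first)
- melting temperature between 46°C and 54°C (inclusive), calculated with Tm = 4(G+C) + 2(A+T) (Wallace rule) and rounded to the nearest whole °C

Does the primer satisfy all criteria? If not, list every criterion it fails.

Fails: length, GC clamp, GC content.

Base counts: A=5, T=12, G=2, C=2 (length 21).
length: length 21, outside 19–20 ✗
GC clamp: 3' end ATT has 0 G/C, need ≥1 ✗
GC content: GC 4/21 = 19.0%, outside 44.2–57.3% ✗
Tm: Tm = 2·17 + 4·4 = 50°C ✓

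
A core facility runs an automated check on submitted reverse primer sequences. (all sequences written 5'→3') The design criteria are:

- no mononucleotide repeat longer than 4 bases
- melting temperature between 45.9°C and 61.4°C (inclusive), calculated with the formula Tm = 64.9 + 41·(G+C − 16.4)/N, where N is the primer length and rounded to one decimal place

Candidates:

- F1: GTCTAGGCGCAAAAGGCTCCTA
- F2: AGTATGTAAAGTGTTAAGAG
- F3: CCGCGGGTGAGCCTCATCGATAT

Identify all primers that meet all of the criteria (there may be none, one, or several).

F1 and F3.

F1 (22 nt, A=6 T=4 G=6 C=6): longest run = 4 ✓; Tm = 64.9 + 41·(12 − 16.4)/22 = 56.7°C ✓ — passes.
F2 (20 nt, A=8 T=6 G=6 C=0): longest run = 3 ✓; Tm = 64.9 + 41·(6 − 16.4)/20 = 43.6°C, outside 45.9–61.4°C ✗ — fails.
F3 (23 nt, A=4 T=5 G=7 C=7): longest run = 3 ✓; Tm = 64.9 + 41·(14 − 16.4)/23 = 60.6°C ✓ — passes.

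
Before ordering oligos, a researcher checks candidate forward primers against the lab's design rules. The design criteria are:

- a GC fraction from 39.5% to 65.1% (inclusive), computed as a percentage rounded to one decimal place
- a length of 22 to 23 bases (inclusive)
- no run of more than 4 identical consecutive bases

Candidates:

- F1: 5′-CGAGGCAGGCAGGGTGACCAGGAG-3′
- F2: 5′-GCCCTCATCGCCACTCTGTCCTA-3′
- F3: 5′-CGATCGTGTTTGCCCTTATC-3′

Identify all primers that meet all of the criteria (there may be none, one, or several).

F2 only.

F1 (24 nt, A=6 T=1 G=12 C=5): GC 17/24 = 70.8%, outside 39.5–65.1% ✗; length 24, outside 22–23 ✗; longest run = 3 ✓ — fails.
F2 (23 nt, A=3 T=6 G=3 C=11): GC 14/23 = 60.9% ✓; length 23 ✓; longest run = 3 ✓ — passes.
F3 (20 nt, A=2 T=8 G=4 C=6): GC 10/20 = 50.0% ✓; length 20, outside 22–23 ✗; longest run = 3 ✓ — fails.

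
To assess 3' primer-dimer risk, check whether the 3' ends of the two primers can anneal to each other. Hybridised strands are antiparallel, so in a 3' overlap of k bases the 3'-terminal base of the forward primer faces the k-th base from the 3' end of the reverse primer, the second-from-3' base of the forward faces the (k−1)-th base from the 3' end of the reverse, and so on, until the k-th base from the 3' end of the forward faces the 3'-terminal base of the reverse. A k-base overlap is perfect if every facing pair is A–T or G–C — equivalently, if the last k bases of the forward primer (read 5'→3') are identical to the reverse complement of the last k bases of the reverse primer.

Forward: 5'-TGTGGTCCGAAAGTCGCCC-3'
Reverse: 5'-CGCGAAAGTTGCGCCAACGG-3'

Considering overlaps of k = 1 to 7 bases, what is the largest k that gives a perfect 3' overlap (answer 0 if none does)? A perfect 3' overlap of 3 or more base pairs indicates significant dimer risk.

Longest perfect overlap: 2 complementary base pairs; below the dimer-risk threshold (threshold 3).

Last 7 bases (5'→3') — forward …GTCGCCC, reverse …CCAACGG.
Reverse complement of the reverse primer's last 7 bases: CCGTTGG; its first k bases are the reverse complement of the reverse primer's last k bases, so a perfect k-base overlap needs the forward primer's last k bases to equal them.
Comparing (forward last k vs required): k=1: C vs C ✓; k=2: CC vs CC ✓; k=3: CCC vs CCG ✗; k=4: GCCC vs CCGT ✗; k=5: CGCCC vs CCGTT ✗; k=6: TCGCCC vs CCGTTG ✗; k=7: GTCGCCC vs CCGTTGG ✗.
Perfect overlaps at k = 1, 2; the largest is 2.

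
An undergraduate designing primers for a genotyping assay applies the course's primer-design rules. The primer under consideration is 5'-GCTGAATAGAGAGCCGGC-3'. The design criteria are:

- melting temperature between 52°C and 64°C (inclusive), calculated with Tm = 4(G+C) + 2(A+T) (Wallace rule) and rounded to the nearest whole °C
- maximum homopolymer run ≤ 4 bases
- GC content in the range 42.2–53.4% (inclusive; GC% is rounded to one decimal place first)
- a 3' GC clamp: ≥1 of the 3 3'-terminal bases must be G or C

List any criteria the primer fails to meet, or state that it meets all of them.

Fails: GC content.

Base counts: A=5, T=2, G=7, C=4 (length 18).
Tm: Tm = 2·7 + 4·11 = 58°C ✓
homopolymer run: longest run = 2 ✓
GC content: GC 11/18 = 61.1%, outside 42.2–53.4% ✗
GC clamp: 3' end GGC has 3 G/C ✓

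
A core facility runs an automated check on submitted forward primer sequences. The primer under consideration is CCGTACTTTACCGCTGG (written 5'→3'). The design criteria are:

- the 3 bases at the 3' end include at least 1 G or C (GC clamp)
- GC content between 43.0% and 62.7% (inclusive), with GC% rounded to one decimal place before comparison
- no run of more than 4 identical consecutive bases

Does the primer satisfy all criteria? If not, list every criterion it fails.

Base counts: A=2, T=5, G=4, C=6 (length 17).
GC clamp: 3' end TGG has 2 G/C ✓
GC content: GC 10/17 = 58.8% ✓
homopolymer run: longest run = 3 ✓

Meets all criteria.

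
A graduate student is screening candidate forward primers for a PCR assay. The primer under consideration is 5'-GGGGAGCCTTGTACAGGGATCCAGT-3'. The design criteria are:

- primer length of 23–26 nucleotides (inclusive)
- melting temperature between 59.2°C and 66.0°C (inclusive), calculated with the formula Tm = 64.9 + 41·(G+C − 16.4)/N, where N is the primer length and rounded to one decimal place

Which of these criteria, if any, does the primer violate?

Meets all criteria.

Base counts: A=5, T=5, G=10, C=5 (length 25).
length: length 25 ✓
Tm: Tm = 64.9 + 41·(15 − 16.4)/25 = 62.6°C ✓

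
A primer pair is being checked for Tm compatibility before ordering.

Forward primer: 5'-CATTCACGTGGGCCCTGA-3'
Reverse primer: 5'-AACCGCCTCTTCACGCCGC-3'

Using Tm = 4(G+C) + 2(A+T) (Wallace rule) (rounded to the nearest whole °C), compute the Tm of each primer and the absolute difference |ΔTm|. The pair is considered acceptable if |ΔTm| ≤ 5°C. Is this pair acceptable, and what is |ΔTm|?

Forward: A=3 T=4 G=5 C=6 → Tm = 2·7 + 4·11 = 58°C.
Reverse: A=3 T=3 G=3 C=10 → Tm = 2·6 + 4·13 = 64°C.
|ΔTm| = |58 − 64| = 6°C, > 5°C.

|ΔTm| = 6°C; the pair is not acceptable.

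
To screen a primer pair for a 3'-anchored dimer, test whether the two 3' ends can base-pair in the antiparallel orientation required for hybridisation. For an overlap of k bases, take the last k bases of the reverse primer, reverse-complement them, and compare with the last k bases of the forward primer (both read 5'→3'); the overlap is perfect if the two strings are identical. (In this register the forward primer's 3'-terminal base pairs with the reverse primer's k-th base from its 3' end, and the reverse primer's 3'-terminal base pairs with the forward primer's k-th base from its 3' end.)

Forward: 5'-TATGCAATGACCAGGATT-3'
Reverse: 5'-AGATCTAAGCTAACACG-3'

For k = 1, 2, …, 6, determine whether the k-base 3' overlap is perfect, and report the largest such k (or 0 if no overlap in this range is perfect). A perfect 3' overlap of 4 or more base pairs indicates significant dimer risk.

Longest perfect overlap: 0 complementary base pairs; below the dimer-risk threshold (threshold 4).

Last 6 bases (5'→3') — forward …AGGATT, reverse …AACACG.
Reverse complement of the reverse primer's last 6 bases: CGTGTT; its first k bases are the reverse complement of the reverse primer's last k bases, so a perfect k-base overlap needs the forward primer's last k bases to equal them.
Comparing (forward last k vs required): k=1: T vs C ✗; k=2: TT vs CG ✗; k=3: ATT vs CGT ✗; k=4: GATT vs CGTG ✗; k=5: GGATT vs CGTGT ✗; k=6: AGGATT vs CGTGTT ✗.
No overlap length from 1 to 6 is perfect, so the longest perfect 3' overlap is 0.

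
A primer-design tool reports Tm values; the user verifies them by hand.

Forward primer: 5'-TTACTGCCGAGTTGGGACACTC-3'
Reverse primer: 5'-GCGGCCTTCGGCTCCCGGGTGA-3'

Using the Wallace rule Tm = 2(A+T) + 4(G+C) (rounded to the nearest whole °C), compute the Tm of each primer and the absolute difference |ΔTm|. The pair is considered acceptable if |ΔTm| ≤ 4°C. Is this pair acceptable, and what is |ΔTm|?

|ΔTm| = 10°C; the pair is not acceptable.

Forward: A=4 T=6 G=6 C=6 → Tm = 2·10 + 4·12 = 68°C.
Reverse: A=1 T=4 G=9 C=8 → Tm = 2·5 + 4·17 = 78°C.
|ΔTm| = |68 − 78| = 10°C, > 4°C.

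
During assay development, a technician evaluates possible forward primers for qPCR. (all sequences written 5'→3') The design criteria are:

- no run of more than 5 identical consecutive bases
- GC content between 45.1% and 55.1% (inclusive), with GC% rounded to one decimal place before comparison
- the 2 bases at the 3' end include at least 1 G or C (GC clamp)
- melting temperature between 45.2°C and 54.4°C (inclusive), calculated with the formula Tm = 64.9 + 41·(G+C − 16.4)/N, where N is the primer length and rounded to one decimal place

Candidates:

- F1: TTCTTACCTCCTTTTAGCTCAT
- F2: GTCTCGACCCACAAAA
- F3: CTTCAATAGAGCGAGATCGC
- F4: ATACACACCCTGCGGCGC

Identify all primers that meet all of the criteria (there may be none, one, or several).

F1 (22 nt, A=3 T=11 G=1 C=7): longest run = 4 ✓; GC 8/22 = 36.4%, outside 45.1–55.1% ✗; 3' end AT has 0 G/C, need ≥1 ✗; Tm = 64.9 + 41·(8 − 16.4)/22 = 49.2°C ✓ — fails.
F2 (16 nt, A=6 T=2 G=2 C=6): longest run = 4 ✓; GC 8/16 = 50.0% ✓; 3' end AA has 0 G/C, need ≥1 ✗; Tm = 64.9 + 41·(8 − 16.4)/16 = 43.4°C, outside 45.2–54.4°C ✗ — fails.
F3 (20 nt, A=6 T=4 G=5 C=5): longest run = 2 ✓; GC 10/20 = 50.0% ✓; 3' end GC has 2 G/C ✓; Tm = 64.9 + 41·(10 − 16.4)/20 = 51.8°C ✓ — passes.
F4 (18 nt, A=4 T=2 G=4 C=8): longest run = 3 ✓; GC 12/18 = 66.7%, outside 45.1–55.1% ✗; 3' end GC has 2 G/C ✓; Tm = 64.9 + 41·(12 − 16.4)/18 = 54.9°C, outside 45.2–54.4°C ✗ — fails.

F3 only.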